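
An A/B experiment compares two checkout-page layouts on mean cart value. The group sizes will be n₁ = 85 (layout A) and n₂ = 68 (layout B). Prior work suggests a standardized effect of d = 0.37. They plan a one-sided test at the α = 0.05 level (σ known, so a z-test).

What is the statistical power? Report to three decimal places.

Power ≈ 0.735

Noncentrality parameter: δ = d / √(1/n₁ + 1/n₂) = 0.37 / √(1/85 + 1/68) = 2.2742
One-sided α = 0.05 → critical value z_{0.05} = 1.645.
Power = Φ(δ − 1.645) = Φ(0.629) = 0.7354.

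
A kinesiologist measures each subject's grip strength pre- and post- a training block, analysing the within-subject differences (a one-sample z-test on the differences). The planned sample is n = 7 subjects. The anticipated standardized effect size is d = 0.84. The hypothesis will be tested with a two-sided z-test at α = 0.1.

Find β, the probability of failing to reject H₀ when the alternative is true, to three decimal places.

Noncentrality parameter: δ = d·√n = 0.84 × √7 = 2.2224
Critical value for a two-sided test at α = 0.1: z_{α/2} = 1.645.
Power = Φ(δ − 1.645) + Φ(−δ − 1.645) = Φ(0.578) + Φ(-3.867) = 0.7182 + 0.0001 = 0.7183.
Type II error: β = 1 − power = 1 − 0.7183 = 0.2817.

β ≈ 0.282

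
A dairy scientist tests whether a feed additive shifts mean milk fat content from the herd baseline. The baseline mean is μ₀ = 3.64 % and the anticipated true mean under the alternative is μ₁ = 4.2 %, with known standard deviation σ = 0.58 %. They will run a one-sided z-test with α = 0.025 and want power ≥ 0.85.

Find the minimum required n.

n = 10

Standardized effect: d = |μ₁ − μ₀| / σ = |4.2 − 3.64| / 0.58 = 0.9655
Set Φ(δ − 1.960) = 0.85; then δ − 1.960 = Φ⁻¹(0.85) = 1.036, giving δ = 2.996.
δ = d·√n ⇒ n = (δ/d)² = (2.996 / 0.9655)² = 9.63.
Rounding up, n = 10.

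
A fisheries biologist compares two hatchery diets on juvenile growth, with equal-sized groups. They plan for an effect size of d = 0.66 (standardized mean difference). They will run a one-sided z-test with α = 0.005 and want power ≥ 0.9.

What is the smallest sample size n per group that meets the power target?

For power 0.9 need Φ(δ − z_{0.005}) = 0.9, so δ = z_{0.005} + z_{0.10} = 2.576 + 1.282 = 3.857.
δ = d·√(n/2) ⇒ n = 2(δ/d)² = 2 × (3.857 / 0.66)² = 68.32.
Rounding up, n = 69 per group.

n = 69 per group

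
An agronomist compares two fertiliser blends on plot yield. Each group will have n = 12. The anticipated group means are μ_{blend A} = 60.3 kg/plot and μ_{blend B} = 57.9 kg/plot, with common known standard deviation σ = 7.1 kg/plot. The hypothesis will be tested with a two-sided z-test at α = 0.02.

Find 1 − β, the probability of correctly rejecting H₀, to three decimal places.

Standardized effect: d = |μ_{blend A} − μ_{blend B}| / σ = |60.3 − 57.9| / 7.1 = 0.3380
Noncentrality parameter: δ = d·√(n/2) = 0.3380 × √(12/2) = 0.8280
Two-sided α = 0.02 → critical value z_{0.01} = 2.326.
Power = Φ(δ − 2.326) + Φ(−δ − 2.326) = Φ(-1.498) + Φ(-3.154) = 0.0670 + 0.0008 = 0.0678.

Power ≈ 0.068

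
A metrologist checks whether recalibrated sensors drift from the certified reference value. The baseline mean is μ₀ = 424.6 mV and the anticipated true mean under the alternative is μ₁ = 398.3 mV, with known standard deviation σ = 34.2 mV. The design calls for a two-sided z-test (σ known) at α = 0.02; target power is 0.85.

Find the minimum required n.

n = 20

Standardized effect: d = |μ₁ − μ₀| / σ = |398.3 − 424.6| / 34.2 = 0.7690
Set Φ(δ − 2.326) = 0.85; then δ − 2.326 = Φ⁻¹(0.85) = 1.036, giving δ = 3.363.
(Ignoring the negligible lower-tail rejection probability gives the usual closed-form inversion.)
δ = d·√n ⇒ n = (δ/d)² = (3.363 / 0.7690)² = 19.12.
Rounding up, n = 20.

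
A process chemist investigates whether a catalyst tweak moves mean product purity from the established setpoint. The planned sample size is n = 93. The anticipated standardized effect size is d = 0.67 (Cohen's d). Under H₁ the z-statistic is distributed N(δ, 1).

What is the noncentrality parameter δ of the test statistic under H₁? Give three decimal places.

The noncentrality parameter scales effect size by the design's sample-size factor: δ = d·√n = 0.67 × √93 = 6.4612

δ ≈ 6.461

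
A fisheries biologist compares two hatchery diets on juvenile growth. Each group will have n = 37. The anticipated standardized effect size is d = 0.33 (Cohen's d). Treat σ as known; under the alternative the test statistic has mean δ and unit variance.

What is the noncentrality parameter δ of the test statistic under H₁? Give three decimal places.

δ ≈ 1.419

The noncentrality parameter scales effect size by the design's sample-size factor: δ = d·√(n/2) = 0.33 × √(37/2) = 1.4194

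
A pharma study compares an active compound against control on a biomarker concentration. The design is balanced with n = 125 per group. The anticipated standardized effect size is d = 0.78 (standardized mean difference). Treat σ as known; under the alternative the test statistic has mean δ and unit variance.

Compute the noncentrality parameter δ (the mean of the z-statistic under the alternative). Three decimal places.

δ = d·√(n/2) = 0.78 × √(125/2) = 6.1664

δ ≈ 6.166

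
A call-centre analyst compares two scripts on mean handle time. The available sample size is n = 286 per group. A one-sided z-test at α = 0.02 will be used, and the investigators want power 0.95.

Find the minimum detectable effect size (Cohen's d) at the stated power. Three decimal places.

Required noncentrality: δ = z_{0.02} + z_{0.05} = 2.054 + 1.645 = 3.699.
δ = d·√(n/2) ⇒ d = δ/√(n/2) = 3.699/√(286/2) = 0.3093.

d ≈ 0.309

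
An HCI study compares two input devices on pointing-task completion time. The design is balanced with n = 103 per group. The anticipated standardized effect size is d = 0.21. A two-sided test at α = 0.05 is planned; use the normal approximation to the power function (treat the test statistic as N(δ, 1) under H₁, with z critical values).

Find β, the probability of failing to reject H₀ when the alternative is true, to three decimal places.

Noncentrality parameter: δ = d·√(n/2) = 0.21 × √(103/2) = 1.5070
Two-sided α = 0.05 → critical value z_{0.025} = 1.960.
Power = Φ(δ − 1.960) + Φ(−δ − 1.960) = Φ(-0.453) + Φ(-3.467) = 0.3253 + 0.0003 = 0.3256.
Type II error: β = 1 − power = 1 − 0.3256 = 0.6744.

β ≈ 0.674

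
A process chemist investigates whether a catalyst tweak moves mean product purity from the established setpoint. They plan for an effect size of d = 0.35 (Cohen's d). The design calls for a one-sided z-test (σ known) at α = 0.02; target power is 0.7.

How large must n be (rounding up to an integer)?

n = 55

Set Φ(δ − 2.054) = 0.7; then δ − 2.054 = Φ⁻¹(0.7) = 0.524, giving δ = 2.578.
δ = d·√n ⇒ n = (δ/d)² = (2.578 / 0.35)² = 54.26.
Round up to the next whole unit.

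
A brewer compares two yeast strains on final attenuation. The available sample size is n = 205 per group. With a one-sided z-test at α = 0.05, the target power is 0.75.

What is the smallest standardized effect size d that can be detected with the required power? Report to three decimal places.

Need Φ(δ − 1.645) = 0.75, so δ = 1.645 + 0.674 = 2.319.
δ = d·√(n/2) ⇒ d = δ/√(n/2) = 2.319/√(205/2) = 0.2291.

d ≈ 0.229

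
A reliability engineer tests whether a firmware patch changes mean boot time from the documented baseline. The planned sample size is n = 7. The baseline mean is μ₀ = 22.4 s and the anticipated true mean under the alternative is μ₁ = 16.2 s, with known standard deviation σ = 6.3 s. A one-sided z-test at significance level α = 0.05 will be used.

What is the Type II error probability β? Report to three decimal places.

Standardized effect: d = |μ₁ − μ₀| / σ = |16.2 − 22.4| / 6.3 = 0.9841
Noncentrality parameter: δ = d·√n = 0.9841 × √7 = 2.6038
Critical value for a one-sided test at α = 0.05: z_α = 1.645.
Power = P(Z > 1.645 − δ) = Φ(0.959) = 0.8312.
Type II error: β = 1 − power = 1 − 0.8312 = 0.1688.

β ≈ 0.169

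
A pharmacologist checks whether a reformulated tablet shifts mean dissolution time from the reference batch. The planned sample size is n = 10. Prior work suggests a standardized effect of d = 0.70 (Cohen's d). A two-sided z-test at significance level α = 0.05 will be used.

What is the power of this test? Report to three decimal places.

Power ≈ 0.600

Noncentrality parameter: δ = d·√n = 0.70 × √10 = 2.2136
Critical value for a two-sided test at α = 0.05: z_{α/2} = 1.960.
Power = Φ(δ − 1.960) + Φ(−δ − 1.960) = Φ(0.254) + Φ(-4.174) = 0.6001 + 0.0000 = 0.6001.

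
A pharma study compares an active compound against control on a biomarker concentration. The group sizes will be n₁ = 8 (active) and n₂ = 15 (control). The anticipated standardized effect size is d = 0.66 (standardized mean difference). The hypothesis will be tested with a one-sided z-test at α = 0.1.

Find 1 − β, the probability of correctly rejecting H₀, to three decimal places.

Power ≈ 0.589

Noncentrality parameter: δ = d / √(1/n₁ + 1/n₂) = 0.66 / √(1/8 + 1/15) = 1.5075
Critical value for a one-sided test at α = 0.1: z_α = 1.282.
Power = Φ(δ − 1.282) = Φ(0.226) = 0.5894.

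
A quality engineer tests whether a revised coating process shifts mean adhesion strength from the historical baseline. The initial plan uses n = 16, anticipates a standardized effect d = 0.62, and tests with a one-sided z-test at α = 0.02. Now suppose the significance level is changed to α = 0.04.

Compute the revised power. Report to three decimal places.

δ = d·√n = 0.62 × √16 = 2.4800 (unchanged). New critical value: z_{0.04} = 1.751.
Revised power = P(Z > 1.751 − δ) = Φ(0.729) = 0.7671.

Power ≈ 0.767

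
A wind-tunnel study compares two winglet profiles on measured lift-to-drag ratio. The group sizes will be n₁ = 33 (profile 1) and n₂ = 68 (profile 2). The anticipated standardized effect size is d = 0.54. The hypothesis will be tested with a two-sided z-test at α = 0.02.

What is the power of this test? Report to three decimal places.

Noncentrality parameter: δ = d / √(1/n₁ + 1/n₂) = 0.54 / √(1/33 + 1/68) = 2.5453
Two-sided α = 0.02 → critical value z_{0.01} = 2.326.
Power = Φ(δ − 2.326) + Φ(−δ − 2.326) = Φ(0.219) + Φ(-4.872) = 0.5867 + 0.0000 = 0.5867.

Power ≈ 0.587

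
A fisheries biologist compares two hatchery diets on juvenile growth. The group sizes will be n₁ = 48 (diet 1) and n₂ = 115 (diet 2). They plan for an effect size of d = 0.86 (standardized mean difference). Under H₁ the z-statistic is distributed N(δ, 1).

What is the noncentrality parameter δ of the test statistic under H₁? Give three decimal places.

δ ≈ 5.005

δ = d / √(1/n₁ + 1/n₂) = 0.86 / √(1/48 + 1/115) = 5.0047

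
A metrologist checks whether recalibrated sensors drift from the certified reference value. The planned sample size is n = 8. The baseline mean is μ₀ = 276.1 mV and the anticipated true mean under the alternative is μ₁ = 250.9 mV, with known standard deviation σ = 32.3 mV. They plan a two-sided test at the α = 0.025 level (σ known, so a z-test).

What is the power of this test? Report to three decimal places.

Standardized effect: d = |μ₁ − μ₀| / σ = |250.9 − 276.1| / 32.3 = 0.7802
Noncentrality parameter: δ = d·√n = 0.7802 × √8 = 2.2067
Two-sided α = 0.025 → critical value z_{0.0125} = 2.241.
Power = Φ(δ − 2.241) + Φ(−δ − 2.241) = Φ(-0.035) + Φ(-4.448) = 0.4862 + 0.0000 = 0.4862.

Power ≈ 0.486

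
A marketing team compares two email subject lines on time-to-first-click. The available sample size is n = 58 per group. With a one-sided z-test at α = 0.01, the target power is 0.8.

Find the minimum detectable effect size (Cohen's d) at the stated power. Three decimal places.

d ≈ 0.588

Required noncentrality: δ = z_{0.01} + z_{0.20} = 2.326 + 0.842 = 3.168.
δ = d·√(n/2) ⇒ d = δ/√(n/2) = 3.168/√(58/2) = 0.5883.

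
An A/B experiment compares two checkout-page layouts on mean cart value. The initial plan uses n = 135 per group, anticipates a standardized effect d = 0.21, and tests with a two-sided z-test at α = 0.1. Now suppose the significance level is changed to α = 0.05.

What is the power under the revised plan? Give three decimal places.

Power ≈ 0.407

δ = d·√(n/2) = 0.21 × √(135/2) = 1.7253 (unchanged). New critical value: z_{0.025} = 1.960.
Revised power = Φ(δ − 1.960) + Φ(−δ − 1.960) = Φ(-0.235) + Φ(-3.685) = 0.4072 + 0.0001 = 0.4074.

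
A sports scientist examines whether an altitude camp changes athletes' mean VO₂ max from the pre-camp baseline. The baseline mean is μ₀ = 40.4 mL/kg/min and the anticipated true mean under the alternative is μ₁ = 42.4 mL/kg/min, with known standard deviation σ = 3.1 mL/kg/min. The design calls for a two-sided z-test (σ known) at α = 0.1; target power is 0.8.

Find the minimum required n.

n = 15

Standardized effect: d = |μ₁ − μ₀| / σ = |42.4 − 40.4| / 3.1 = 0.6452
Set Φ(δ − 1.645) = 0.8; then δ − 1.645 = Φ⁻¹(0.8) = 0.842, giving δ = 2.486.
(Ignoring the negligible lower-tail rejection probability gives the usual closed-form inversion.)
δ = d·√n ⇒ n = (δ/d)² = (2.486 / 0.6452)² = 14.85.
Round up to the next whole unit.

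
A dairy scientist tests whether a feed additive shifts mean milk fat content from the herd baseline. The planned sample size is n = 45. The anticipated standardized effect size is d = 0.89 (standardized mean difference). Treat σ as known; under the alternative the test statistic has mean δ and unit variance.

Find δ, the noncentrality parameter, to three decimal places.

δ = d·√n = 0.89 × √45 = 5.9703

δ ≈ 5.970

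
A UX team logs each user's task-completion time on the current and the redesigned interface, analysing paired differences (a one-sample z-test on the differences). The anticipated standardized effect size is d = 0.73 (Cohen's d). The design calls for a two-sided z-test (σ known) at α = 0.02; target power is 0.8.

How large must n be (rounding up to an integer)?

n = 19

Set Φ(δ − 2.326) = 0.8; then δ − 2.326 = Φ⁻¹(0.8) = 0.842, giving δ = 3.168.
(For δ > 0 the lower-tail rejection region contributes negligibly to power, so the one-term inversion is standard.)
δ = d·√n ⇒ n = (δ/d)² = (3.168 / 0.73)² = 18.83.
Rounding up, n = 19.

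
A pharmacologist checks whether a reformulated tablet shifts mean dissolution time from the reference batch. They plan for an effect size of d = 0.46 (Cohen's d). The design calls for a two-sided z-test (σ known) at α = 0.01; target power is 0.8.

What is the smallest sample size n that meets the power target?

For power 0.8 need Φ(δ − z_{0.005}) = 0.8, so δ = z_{0.005} + z_{0.20} = 2.576 + 0.842 = 3.417.
(For δ > 0 the lower-tail rejection region contributes negligibly to power, so the one-term inversion is standard.)
δ = d·√n ⇒ n = (δ/d)² = (3.417 / 0.46)² = 55.19.
Round up to the next whole unit.

n = 56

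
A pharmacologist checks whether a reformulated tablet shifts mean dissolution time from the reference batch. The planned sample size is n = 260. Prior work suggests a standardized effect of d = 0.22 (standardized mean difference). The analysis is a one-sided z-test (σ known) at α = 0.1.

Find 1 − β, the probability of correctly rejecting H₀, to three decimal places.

Power ≈ 0.988

Noncentrality parameter: δ = d·√n = 0.22 × √260 = 3.5474
Critical value for a one-sided test at α = 0.1: z_α = 1.282.
Power = P(Z > 1.282 − δ) = Φ(2.266) = 0.9883.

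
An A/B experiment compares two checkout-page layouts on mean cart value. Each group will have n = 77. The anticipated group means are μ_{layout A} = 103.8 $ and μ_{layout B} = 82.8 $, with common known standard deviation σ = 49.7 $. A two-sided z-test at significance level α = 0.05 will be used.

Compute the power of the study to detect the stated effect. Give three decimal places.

Power ≈ 0.746

Standardized effect: d = |μ_{layout A} − μ_{layout B}| / σ = |103.8 − 82.8| / 49.7 = 0.4225
Noncentrality parameter: λ = d·√(n/2) = 0.4225 × √(77/2) = 2.6218
Two-sided α = 0.05 → critical value z_{0.025} = 1.960.
Power = Φ(λ − 1.960) + Φ(−λ − 1.960) = Φ(0.662) + Φ(-4.582) = 0.7459 + 0.0000 = 0.7460.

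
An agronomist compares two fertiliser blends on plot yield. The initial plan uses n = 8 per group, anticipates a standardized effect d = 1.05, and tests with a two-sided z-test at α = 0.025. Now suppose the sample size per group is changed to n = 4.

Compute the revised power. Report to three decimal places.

With n = 4 per group: δ = d·√(n/2) = 1.05 × √(4/2) = 1.4849. Critical value z_{0.0125} = 2.241.
Revised power = Φ(δ − 2.241) + Φ(−δ − 2.241) = Φ(-0.756) + Φ(-3.726) = 0.2247 + 0.0001 = 0.2248.

Power ≈ 0.225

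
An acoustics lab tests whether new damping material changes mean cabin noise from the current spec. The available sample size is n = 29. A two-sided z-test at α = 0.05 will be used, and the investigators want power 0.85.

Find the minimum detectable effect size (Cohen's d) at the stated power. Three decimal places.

Required noncentrality: δ = z_{0.025} + z_{0.15} = 1.960 + 1.036 = 2.996.
(Lower-tail contribution to power is negligible for δ > 0.)
δ = d·√n ⇒ d = δ/√n = 2.996/√29 = 0.5564.

d ≈ 0.556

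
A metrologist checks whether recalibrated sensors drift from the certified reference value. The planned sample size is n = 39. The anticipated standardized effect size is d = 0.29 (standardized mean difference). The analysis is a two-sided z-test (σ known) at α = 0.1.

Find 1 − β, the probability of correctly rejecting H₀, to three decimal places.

Noncentrality parameter: δ = d·√n = 0.29 × √39 = 1.8110
Two-sided α = 0.1 → critical value z_{0.05} = 1.645.
Power = Φ(δ − 1.645) + Φ(−δ − 1.645) = Φ(0.166) + Φ(-3.456) = 0.5660 + 0.0003 = 0.5663.

Power ≈ 0.566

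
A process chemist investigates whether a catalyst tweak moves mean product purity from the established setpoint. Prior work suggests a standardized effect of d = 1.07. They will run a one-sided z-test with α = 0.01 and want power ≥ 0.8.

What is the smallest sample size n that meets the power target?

n = 9

Set Φ(δ − 2.326) = 0.8; then δ − 2.326 = Φ⁻¹(0.8) = 0.842, giving δ = 3.168.
δ = d·√n ⇒ n = (δ/d)² = (3.168 / 1.07)² = 8.77.
Round up to the next whole unit.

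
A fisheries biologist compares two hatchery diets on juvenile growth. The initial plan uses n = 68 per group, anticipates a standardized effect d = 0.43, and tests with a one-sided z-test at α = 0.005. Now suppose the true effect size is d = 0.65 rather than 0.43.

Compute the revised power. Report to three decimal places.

With d = 0.65: δ = d·√(n/2) = 0.65 × √(68/2) = 3.7901. Critical value z_{0.005} = 2.576.
Revised power = P(Z > 2.576 − δ) = Φ(1.214) = 0.8877.

Power ≈ 0.888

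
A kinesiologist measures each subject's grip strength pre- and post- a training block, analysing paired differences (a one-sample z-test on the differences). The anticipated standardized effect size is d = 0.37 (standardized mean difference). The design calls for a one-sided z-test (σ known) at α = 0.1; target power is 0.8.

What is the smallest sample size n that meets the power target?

For power 0.8 need Φ(δ − z_{0.1}) = 0.8, so δ = z_{0.1} + z_{0.20} = 1.282 + 0.842 = 2.123.
δ = d·√n ⇒ n = (δ/d)² = (2.123 / 0.37)² = 32.93.
Round up to the next whole unit.

n = 33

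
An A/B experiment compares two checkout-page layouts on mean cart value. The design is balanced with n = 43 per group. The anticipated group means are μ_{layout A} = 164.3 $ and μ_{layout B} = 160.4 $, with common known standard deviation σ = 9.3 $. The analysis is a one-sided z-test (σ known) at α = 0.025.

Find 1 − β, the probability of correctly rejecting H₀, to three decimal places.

Power ≈ 0.494

Standardized effect: d = |μ_{layout A} − μ_{layout B}| / σ = |164.3 − 160.4| / 9.3 = 0.4194
Noncentrality parameter: δ = d·√(n/2) = 0.4194 × √(43/2) = 1.9445
One-sided α = 0.025 → critical value z_{0.025} = 1.960.
Power = Φ(δ − 1.960) = Φ(-0.015) = 0.4938.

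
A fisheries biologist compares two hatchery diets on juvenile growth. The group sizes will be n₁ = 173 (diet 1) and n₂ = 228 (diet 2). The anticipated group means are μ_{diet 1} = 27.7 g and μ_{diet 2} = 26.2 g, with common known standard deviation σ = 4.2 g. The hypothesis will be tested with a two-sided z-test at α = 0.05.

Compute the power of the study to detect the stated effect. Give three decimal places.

Standardized effect: d = |μ_{diet 1} − μ_{diet 2}| / σ = |27.7 − 26.2| / 4.2 = 0.3571
Noncentrality parameter: δ = d / √(1/n₁ + 1/n₂) = 0.3571 / √(1/173 + 1/228) = 3.5421
Two-sided α = 0.05 → critical value z_{0.025} = 1.960.
Power = Φ(δ − 1.960) + Φ(−δ − 1.960) = Φ(1.582) + Φ(-5.502) = 0.9432 + 0.0000 = 0.9432.

Power ≈ 0.943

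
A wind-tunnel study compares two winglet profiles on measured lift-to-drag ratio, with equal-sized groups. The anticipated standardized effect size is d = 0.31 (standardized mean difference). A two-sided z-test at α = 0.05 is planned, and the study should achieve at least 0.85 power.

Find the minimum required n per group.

n = 187 per group

Set Φ(δ − 1.960) = 0.85; then δ − 1.960 = Φ⁻¹(0.85) = 1.036, giving δ = 2.996.
(Ignoring the negligible lower-tail rejection probability gives the usual closed-form inversion.)
δ = d·√(n/2) ⇒ n = 2(δ/d)² = 2 × (2.996 / 0.31)² = 186.86.
Round up to the next whole unit.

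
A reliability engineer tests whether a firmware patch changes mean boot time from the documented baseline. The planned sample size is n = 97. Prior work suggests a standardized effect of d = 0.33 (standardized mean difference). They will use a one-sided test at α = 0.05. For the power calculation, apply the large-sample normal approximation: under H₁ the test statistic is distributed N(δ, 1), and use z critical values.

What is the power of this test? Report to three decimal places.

Power ≈ 0.946

Noncentrality parameter: δ = d·√n = 0.33 × √97 = 3.2501
One-sided α = 0.05 → critical value z_{0.05} = 1.645.
Power = Φ(δ − 1.645) = Φ(1.605) = 0.9458.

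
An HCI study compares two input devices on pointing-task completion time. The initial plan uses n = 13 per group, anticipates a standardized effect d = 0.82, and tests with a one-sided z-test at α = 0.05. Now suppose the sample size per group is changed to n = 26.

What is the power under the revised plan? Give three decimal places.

With n = 26 per group: δ = d·√(n/2) = 0.82 × √(26/2) = 2.9566. Critical value z_{0.05} = 1.645.
Revised power = Φ(δ − 1.645) = Φ(1.312) = 0.9052.

Power ≈ 0.905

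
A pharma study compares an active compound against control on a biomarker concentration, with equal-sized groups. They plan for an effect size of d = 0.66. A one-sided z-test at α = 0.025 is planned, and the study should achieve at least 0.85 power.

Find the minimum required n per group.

For power 0.85 need Φ(δ − z_{0.025}) = 0.85, so δ = z_{0.025} + z_{0.15} = 1.960 + 1.036 = 2.996.
δ = d·√(n/2) ⇒ n = 2(δ/d)² = 2 × (2.996 / 0.66)² = 41.22.
Round up to the next whole unit.

n = 42 per group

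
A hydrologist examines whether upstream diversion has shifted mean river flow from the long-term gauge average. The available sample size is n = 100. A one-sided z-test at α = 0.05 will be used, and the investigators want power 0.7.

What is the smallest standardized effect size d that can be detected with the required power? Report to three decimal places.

Required noncentrality: δ = z_{0.05} + z_{0.30} = 1.645 + 0.524 = 2.169.
δ = d·√n ⇒ d = δ/√n = 2.169/√100 = 0.2169.

d ≈ 0.217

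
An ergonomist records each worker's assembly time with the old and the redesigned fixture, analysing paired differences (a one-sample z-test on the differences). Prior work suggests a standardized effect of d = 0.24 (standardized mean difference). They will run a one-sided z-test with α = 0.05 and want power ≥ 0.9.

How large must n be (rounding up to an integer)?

Set Φ(δ − 1.645) = 0.9; then δ − 1.645 = Φ⁻¹(0.9) = 1.282, giving δ = 2.926.
δ = d·√n ⇒ n = (δ/d)² = (2.926 / 0.24)² = 148.68.
Round up to the next whole unit.

n = 149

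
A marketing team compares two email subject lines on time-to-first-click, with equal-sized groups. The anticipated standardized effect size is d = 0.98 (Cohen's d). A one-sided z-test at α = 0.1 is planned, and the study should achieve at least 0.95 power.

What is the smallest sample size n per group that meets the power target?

Set Φ(δ − 1.282) = 0.95; then δ − 1.282 = Φ⁻¹(0.95) = 1.645, giving δ = 2.926.
δ = d·√(n/2) ⇒ n = 2(δ/d)² = 2 × (2.926 / 0.98)² = 17.83.
Rounding up, n = 18 per group.

n = 18 per group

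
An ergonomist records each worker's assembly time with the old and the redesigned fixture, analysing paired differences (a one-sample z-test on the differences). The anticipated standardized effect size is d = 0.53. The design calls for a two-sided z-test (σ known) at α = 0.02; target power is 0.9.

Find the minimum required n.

For power 0.9 need Φ(δ − z_{0.01}) = 0.9, so δ = z_{0.01} + z_{0.10} = 2.326 + 1.282 = 3.608.
(Ignoring the negligible lower-tail rejection probability gives the usual closed-form inversion.)
δ = d·√n ⇒ n = (δ/d)² = (3.608 / 0.53)² = 46.34.
Round up to the next whole unit.

n = 47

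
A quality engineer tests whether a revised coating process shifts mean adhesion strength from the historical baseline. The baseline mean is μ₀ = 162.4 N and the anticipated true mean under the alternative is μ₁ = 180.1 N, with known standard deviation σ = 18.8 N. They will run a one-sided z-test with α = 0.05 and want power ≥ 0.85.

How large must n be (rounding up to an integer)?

n = 9

Standardized effect: d = |μ₁ − μ₀| / σ = |180.1 − 162.4| / 18.8 = 0.9415
For power 0.85 need Φ(δ − z_{0.05}) = 0.85, so δ = z_{0.05} + z_{0.15} = 1.645 + 1.036 = 2.681.
δ = d·√n ⇒ n = (δ/d)² = (2.681 / 0.9415)² = 8.11.
Rounding up, n = 9.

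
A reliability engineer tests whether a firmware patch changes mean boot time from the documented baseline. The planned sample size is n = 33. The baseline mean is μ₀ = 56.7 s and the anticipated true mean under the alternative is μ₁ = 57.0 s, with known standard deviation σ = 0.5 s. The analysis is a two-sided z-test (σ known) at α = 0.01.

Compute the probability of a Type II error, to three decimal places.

β ≈ 0.192

Standardized effect: d = |μ₁ − μ₀| / σ = |57.0 − 56.7| / 0.5 = 0.6000
Noncentrality parameter: δ = d·√n = 0.6000 × √33 = 3.4467
Two-sided α = 0.01 → critical value z_{0.005} = 2.576.
Power = Φ(δ − 2.576) + Φ(−δ − 2.576) = Φ(0.871) + Φ(-6.023) = 0.8081 + 0.0000 = 0.8081.
Type II error: β = 1 − power = 1 − 0.8081 = 0.1919.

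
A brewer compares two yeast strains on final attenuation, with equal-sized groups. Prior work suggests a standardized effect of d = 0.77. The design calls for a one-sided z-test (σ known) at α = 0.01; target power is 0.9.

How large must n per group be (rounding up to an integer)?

Set Φ(δ − 2.326) = 0.9; then δ − 2.326 = Φ⁻¹(0.9) = 1.282, giving δ = 3.608.
δ = d·√(n/2) ⇒ n = 2(δ/d)² = 2 × (3.608 / 0.77)² = 43.91.
Rounding up, n = 44 per group.

n = 44 per group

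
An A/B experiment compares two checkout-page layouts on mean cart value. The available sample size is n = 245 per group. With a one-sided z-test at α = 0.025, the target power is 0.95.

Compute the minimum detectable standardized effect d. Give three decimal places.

Required noncentrality: δ = z_{0.025} + z_{0.05} = 1.960 + 1.645 = 3.605.
δ = d·√(n/2) ⇒ d = δ/√(n/2) = 3.605/√(245/2) = 0.3257.

d ≈ 0.326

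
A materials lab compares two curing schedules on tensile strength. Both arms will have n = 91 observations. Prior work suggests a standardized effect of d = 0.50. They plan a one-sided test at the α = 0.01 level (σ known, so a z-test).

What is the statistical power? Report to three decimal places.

Power ≈ 0.852

Noncentrality parameter: λ = d·√(n/2) = 0.50 × √(91/2) = 3.3727
One-sided α = 0.01 → critical value z_{0.01} = 2.326.
Power = P(Z > 2.326 − λ) = Φ(1.046) = 0.8523.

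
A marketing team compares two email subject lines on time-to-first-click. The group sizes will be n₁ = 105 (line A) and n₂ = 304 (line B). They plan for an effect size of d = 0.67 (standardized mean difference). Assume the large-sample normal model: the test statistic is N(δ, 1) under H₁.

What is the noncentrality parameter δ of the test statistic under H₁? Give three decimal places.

δ = d / √(1/n₁ + 1/n₂) = 0.67 / √(1/105 + 1/304) = 5.9189

δ ≈ 5.919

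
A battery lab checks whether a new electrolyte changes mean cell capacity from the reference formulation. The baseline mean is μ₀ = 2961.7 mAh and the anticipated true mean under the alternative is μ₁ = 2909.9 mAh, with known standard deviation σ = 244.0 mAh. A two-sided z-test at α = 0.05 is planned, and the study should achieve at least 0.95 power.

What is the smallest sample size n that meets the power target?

n = 289

Standardized effect: d = |μ₁ − μ₀| / σ = |2909.9 − 2961.7| / 244.0 = 0.2123
For power 0.95 need Φ(δ − z_{0.025}) = 0.95, so δ = z_{0.025} + z_{0.05} = 1.960 + 1.645 = 3.605.
(The Φ(−δ − z_{α/2}) term is vanishingly small for δ > 0 and is dropped in the standard sample-size formula.)
δ = d·√n ⇒ n = (δ/d)² = (3.605 / 0.2123)² = 288.33.
Rounding up, n = 289.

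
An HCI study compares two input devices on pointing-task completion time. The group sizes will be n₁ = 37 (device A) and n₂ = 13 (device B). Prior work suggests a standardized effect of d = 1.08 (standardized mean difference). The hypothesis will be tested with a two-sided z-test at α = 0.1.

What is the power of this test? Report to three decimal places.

Power ≈ 0.956

Noncentrality parameter: λ = d / √(1/n₁ + 1/n₂) = 1.08 / √(1/37 + 1/13) = 3.3497
Critical value for a two-sided test at α = 0.1: z_{α/2} = 1.645.
Power = Φ(λ − 1.645) + Φ(−λ − 1.645) = Φ(1.705) + Φ(-4.995) = 0.9559 + 0.0000 = 0.9559.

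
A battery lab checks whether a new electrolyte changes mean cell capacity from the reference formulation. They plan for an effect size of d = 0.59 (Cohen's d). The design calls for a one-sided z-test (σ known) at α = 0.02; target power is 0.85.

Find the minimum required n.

n = 28

For power 0.85 need Φ(δ − z_{0.02}) = 0.85, so δ = z_{0.02} + z_{0.15} = 2.054 + 1.036 = 3.090.
δ = d·√n ⇒ n = (δ/d)² = (3.090 / 0.59)² = 27.43.
Rounding up, n = 28.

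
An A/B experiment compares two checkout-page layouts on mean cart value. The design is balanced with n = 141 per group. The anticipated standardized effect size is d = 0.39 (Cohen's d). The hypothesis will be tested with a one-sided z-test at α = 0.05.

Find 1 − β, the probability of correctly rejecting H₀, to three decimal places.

Power ≈ 0.948

Noncentrality parameter: δ = d·√(n/2) = 0.39 × √(141/2) = 3.2746
One-sided α = 0.05 → critical value z_{0.05} = 1.645.
Power = Φ(δ − 1.645) = Φ(1.630) = 0.9484.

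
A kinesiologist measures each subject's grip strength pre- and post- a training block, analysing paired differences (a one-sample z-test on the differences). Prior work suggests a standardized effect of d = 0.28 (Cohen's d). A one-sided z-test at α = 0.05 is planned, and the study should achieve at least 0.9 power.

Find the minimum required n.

Set Φ(δ − 1.645) = 0.9; then δ − 1.645 = Φ⁻¹(0.9) = 1.282, giving δ = 2.926.
δ = d·√n ⇒ n = (δ/d)² = (2.926 / 0.28)² = 109.23.
Rounding up, n = 110.

n = 110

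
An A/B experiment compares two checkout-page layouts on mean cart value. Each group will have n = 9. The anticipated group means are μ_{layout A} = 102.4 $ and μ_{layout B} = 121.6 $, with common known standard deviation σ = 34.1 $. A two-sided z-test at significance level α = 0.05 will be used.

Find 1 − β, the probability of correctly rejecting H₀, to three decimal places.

Power ≈ 0.223

Standardized effect: d = |μ_{layout A} − μ_{layout B}| / σ = |102.4 − 121.6| / 34.1 = 0.5630
Noncentrality parameter: δ = d·√(n/2) = 0.5630 × √(9/2) = 1.1944
Two-sided α = 0.05 → critical value z_{0.025} = 1.960.
Power = Φ(δ − 1.960) + Φ(−δ − 1.960) = Φ(-0.766) + Φ(-3.154) = 0.2220 + 0.0008 = 0.2228.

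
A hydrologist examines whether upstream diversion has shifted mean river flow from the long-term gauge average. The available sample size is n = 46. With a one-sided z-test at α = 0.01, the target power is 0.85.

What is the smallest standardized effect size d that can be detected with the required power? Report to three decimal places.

Need Φ(δ − 2.326) = 0.85, so δ = 2.326 + 1.036 = 3.363.
δ = d·√n ⇒ d = δ/√n = 3.363/√46 = 0.4958.

d ≈ 0.496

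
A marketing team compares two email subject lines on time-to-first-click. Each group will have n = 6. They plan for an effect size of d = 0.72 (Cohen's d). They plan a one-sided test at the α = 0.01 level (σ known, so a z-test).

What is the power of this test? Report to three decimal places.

Noncentrality parameter: δ = d·√(n/2) = 0.72 × √(6/2) = 1.2471
One-sided α = 0.01 → critical value z_{0.01} = 2.326.
Power = Φ(δ − 2.326) = Φ(-1.079) = 0.1402.

Power ≈ 0.140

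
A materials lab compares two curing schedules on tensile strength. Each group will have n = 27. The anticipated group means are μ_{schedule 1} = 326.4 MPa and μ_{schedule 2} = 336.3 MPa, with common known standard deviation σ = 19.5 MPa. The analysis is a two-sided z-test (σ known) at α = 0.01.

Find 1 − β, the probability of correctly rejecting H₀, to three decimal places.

Standardized effect: d = |μ_{schedule 1} − μ_{schedule 2}| / σ = |326.4 − 336.3| / 19.5 = 0.5077
Noncentrality parameter: δ = d·√(n/2) = 0.5077 × √(27/2) = 1.8654
Critical value for a two-sided test at α = 0.01: z_{α/2} = 2.576.
Power = Φ(δ − 2.576) + Φ(−δ − 2.576) = Φ(-0.710) + Φ(-4.441) = 0.2387 + 0.0000 = 0.2387.

Power ≈ 0.239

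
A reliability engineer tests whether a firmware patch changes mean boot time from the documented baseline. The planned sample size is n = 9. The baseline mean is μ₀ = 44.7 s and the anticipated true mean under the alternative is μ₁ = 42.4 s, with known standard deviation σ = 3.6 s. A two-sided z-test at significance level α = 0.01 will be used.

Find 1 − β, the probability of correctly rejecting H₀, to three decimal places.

Power ≈ 0.255

Standardized effect: d = |μ₁ − μ₀| / σ = |42.4 − 44.7| / 3.6 = 0.6389
Noncentrality parameter: δ = d·√n = 0.6389 × √9 = 1.9167
Critical value for a two-sided test at α = 0.01: z_{α/2} = 2.576.
Power = Φ(δ − 2.576) + Φ(−δ − 2.576) = Φ(-0.659) + Φ(-4.492) = 0.2549 + 0.0000 = 0.2549.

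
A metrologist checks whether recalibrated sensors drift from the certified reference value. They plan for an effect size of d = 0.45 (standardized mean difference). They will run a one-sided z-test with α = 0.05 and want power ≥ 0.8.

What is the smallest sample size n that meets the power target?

For power 0.8 need Φ(δ − z_{0.05}) = 0.8, so δ = z_{0.05} + z_{0.20} = 1.645 + 0.842 = 2.486.
δ = d·√n ⇒ n = (δ/d)² = (2.486 / 0.45)² = 30.53.
Round up to the next whole unit.

n = 31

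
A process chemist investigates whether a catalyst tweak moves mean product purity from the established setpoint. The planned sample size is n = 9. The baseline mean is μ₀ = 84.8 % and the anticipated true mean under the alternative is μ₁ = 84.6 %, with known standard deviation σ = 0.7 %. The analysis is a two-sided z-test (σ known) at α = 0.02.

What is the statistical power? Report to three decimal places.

Power ≈ 0.072

Standardized effect: d = |μ₁ − μ₀| / σ = |84.6 − 84.8| / 0.7 = 0.2857
Noncentrality parameter: δ = d·√n = 0.2857 × √9 = 0.8571
Two-sided α = 0.02 → critical value z_{0.01} = 2.326.
Power = Φ(δ − 2.326) + Φ(−δ − 2.326) = Φ(-1.469) + Φ(-3.183) = 0.0709 + 0.0007 = 0.0716.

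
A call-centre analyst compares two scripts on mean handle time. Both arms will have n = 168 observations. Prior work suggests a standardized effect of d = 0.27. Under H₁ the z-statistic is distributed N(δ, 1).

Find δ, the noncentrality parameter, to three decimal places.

The noncentrality parameter scales effect size by the design's sample-size factor: δ = d·√(n/2) = 0.27 × √(168/2) = 2.4746

δ ≈ 2.475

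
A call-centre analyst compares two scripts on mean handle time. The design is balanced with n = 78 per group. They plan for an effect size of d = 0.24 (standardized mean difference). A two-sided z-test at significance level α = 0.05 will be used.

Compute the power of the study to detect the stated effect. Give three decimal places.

Power ≈ 0.323

Noncentrality parameter: λ = d·√(n/2) = 0.24 × √(78/2) = 1.4988
Two-sided α = 0.05 → critical value z_{0.025} = 1.960.
Power = Φ(λ − 1.960) + Φ(−λ − 1.960) = Φ(-0.461) + Φ(-3.459) = 0.3223 + 0.0003 = 0.3226.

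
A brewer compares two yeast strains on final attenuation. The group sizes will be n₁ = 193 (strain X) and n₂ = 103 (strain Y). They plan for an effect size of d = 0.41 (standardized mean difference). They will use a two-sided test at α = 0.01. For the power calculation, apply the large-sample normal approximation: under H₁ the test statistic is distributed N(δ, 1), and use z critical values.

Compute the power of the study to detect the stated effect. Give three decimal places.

Noncentrality parameter: δ = d / √(1/n₁ + 1/n₂) = 0.41 / √(1/193 + 1/103) = 3.3600
Critical value for a two-sided test at α = 0.01: z_{α/2} = 2.576.
Power = Φ(δ − 2.576) + Φ(−δ − 2.576) = Φ(0.784) + Φ(-5.936) = 0.7835 + 0.0000 = 0.7835.

Power ≈ 0.784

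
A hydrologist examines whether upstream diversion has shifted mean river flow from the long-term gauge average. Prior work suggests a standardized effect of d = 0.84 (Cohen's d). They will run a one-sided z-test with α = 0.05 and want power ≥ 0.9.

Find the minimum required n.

n = 13

Set Φ(δ − 1.645) = 0.9; then δ − 1.645 = Φ⁻¹(0.9) = 1.282, giving δ = 2.926.
δ = d·√n ⇒ n = (δ/d)² = (2.926 / 0.84)² = 12.14.
Rounding up, n = 13.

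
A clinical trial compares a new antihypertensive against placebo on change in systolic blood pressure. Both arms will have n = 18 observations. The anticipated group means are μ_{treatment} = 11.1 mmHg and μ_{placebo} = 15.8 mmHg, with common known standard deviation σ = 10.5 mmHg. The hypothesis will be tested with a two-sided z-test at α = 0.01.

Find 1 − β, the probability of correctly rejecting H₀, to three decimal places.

Power ≈ 0.109

Standardized effect: d = |μ_{treatment} − μ_{placebo}| / σ = |11.1 − 15.8| / 10.5 = 0.4476
Noncentrality parameter: δ = d·√(n/2) = 0.4476 × √(18/2) = 1.3429
Critical value for a two-sided test at α = 0.01: z_{α/2} = 2.576.
Power = Φ(δ − 2.576) + Φ(−δ − 2.576) = Φ(-1.233) + Φ(-3.919) = 0.1088 + 0.0000 = 0.1088.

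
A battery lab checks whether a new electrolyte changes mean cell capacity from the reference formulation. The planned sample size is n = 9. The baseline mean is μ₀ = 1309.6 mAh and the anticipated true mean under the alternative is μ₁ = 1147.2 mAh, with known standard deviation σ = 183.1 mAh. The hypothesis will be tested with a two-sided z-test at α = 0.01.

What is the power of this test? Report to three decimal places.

Standardized effect: d = |μ₁ − μ₀| / σ = |1147.2 − 1309.6| / 183.1 = 0.8869
Noncentrality parameter: δ = d·√n = 0.8869 × √9 = 2.6608
Two-sided α = 0.01 → critical value z_{0.005} = 2.576.
Power = Φ(δ − 2.576) + Φ(−δ − 2.576) = Φ(0.085) + Φ(-5.237) = 0.5339 + 0.0000 = 0.5339.

Power ≈ 0.534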